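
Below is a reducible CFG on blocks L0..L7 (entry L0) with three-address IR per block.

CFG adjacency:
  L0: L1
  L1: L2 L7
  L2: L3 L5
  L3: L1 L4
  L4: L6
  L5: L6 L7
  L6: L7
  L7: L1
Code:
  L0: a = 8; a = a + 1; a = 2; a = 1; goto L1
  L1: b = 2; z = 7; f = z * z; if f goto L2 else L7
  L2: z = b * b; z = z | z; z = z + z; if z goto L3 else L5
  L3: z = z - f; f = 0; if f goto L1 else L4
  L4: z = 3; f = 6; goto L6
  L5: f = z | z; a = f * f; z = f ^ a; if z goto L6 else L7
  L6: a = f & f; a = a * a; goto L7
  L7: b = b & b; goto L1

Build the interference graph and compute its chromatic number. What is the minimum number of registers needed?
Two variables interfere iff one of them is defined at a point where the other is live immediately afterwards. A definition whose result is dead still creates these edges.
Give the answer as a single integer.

Answer: 3

Analysis:
def/use:
  L0: {a} / ∅
  L1: {b,f,z} / ∅
  L2: {z} / {b}
  L3: {f,z} / {f,z}
  L4: {f,z} / ∅
  L5: {a,f,z} / {z}
  L6: {a} / {f}
  L7: {b} / {b}

Liveness:
  live L0: ∅→∅
  live L1: ∅→{b,f}
  live L2: {b,f}→{b,f,z}
  live L3: {b,f,z}→{b}
  live L4: {b}→{b,f}
  live L5: {b,z}→{b,f}
  live L6: {b,f}→{b}
  live L7: {b}→∅

Interference:
  a — {b,f}
  b — {a,f,z}
  f — {a,b,z}
  z — {b,f}

Colouring:
  {a,b,f} pairwise interfere (3-clique) ⇒ χ ≥ 3
  3-colouring: c0={b}  c1={f}  c2={a,z}
  χ = 3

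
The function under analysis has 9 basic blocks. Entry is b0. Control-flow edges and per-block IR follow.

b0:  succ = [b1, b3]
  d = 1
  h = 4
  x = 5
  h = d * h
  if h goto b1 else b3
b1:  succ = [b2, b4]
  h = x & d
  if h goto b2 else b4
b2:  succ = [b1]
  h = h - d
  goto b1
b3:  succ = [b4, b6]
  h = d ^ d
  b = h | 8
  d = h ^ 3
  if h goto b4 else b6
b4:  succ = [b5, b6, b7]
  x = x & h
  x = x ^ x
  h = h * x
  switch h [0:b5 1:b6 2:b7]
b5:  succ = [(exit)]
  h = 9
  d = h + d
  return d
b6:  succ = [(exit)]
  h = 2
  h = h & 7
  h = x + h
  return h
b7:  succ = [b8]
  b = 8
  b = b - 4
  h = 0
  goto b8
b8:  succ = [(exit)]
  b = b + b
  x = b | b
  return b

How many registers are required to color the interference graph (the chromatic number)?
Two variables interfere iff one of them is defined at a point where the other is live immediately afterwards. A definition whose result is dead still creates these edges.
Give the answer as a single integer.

Answer: 3

Analysis:
def/use:
  b0 def {d,h,x} use ∅
  b1 def {h} use {d,x}
  b2 def {h} use {d,h}
  b3 def {b,d,h} use {d}
  b4 def {h,x} use {h,x}
  b5 def {d,h} use {d}
  b6 def {h} use {x}
  b7 def {b,h} use ∅
  b8 def {b,x} use {b}

Backward fixpoint:
  b0 li=∅ lo={d,x}
  b1 li={d,x} lo={d,h,x}
  b2 li={d,h,x} lo={d,x}
  b3 li={d,x} lo={d,h,x}
  b4 li={d,h,x} lo={d,x}
  b5 li={d} lo=∅
  b6 li={x} lo=∅
  b7 li=∅ lo={b}
  b8 li={b} lo=∅

Conflict graph:
  b: {h,x}
  d: {h,x}
  h: {b,d,x}
  x: {b,d,h}

Colouring:
  clique {b,h,x} ⇒ need ≥ 3
  assign b→R2 d→R2 h→R0 x→R1 — no edge inside a register ⇒ χ ≤ 3
  χ = 3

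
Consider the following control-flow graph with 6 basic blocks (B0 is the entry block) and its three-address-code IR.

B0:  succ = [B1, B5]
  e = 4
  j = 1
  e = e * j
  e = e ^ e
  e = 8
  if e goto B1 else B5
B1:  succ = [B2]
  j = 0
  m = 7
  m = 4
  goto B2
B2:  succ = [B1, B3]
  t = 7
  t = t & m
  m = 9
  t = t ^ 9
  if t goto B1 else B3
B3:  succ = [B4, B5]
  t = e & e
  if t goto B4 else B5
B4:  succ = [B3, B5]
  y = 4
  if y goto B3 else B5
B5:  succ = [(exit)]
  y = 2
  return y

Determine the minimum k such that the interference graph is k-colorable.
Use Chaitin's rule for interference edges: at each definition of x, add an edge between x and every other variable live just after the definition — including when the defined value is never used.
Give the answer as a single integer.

Per-block:
  B0: def={e,j} ue=∅
  B1: def={j,m} ue=∅
  B2: def={m,t} ue={m}
  B3: def={t} ue={e}
  B4: def={y} ue=∅
  B5: def={y} ue=∅

Live sets:
  B0: in=∅ out={e}
  B1: in={e} out={e,m}
  B2: in={e,m} out={e}
  B3: in={e} out={e}
  B4: in={e} out={e}
  B5: in=∅ out=∅

Interference:
  e↔{j,m,t,y}
  j↔{e}
  m↔{e,t}
  t↔{e,m}
  y↔{e}

Colouring:
  {e,m,t} pairwise interfere (3-clique) ⇒ χ ≥ 3
  3-colouring: R0={e}  R1={j,m,y}  R2={t}
  χ = 3

Answer: 3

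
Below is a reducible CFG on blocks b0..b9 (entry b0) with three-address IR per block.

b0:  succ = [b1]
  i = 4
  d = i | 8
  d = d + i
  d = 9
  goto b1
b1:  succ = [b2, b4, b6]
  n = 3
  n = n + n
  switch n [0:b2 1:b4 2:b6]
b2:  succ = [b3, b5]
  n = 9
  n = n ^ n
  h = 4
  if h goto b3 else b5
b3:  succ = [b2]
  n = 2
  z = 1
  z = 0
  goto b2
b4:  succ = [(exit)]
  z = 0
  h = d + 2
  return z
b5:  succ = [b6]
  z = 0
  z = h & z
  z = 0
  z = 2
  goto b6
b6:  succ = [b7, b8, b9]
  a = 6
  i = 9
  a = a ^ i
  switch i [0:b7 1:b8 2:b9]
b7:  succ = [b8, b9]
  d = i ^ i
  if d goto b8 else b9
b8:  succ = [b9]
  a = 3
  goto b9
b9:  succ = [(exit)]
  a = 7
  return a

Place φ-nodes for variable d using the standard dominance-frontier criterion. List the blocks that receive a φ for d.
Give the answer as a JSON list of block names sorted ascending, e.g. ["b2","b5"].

idom tree: b1←b0 b2←b1 b3←b2 b4←b1 b5←b2 b6←b1 b7←b6 b8←b6 b9←b6
Dom∩ at merges:
  b2: preds {b1,b3}: {b0,b1} ∩ {b0,b1,b2,b3} = {b0,b1}; idom=b1
  b6: preds {b1,b5}: {b0,b1} ∩ {b0,b1,b2,b5} = {b0,b1}; idom=b1
  b8: preds {b6,b7}: {b0,b1,b6} ∩ {b0,b1,b6,b7} = {b0,b1,b6}; idom=b6
  b9: preds {b6,b7,b8}: {b0,b1,b6} ∩ {b0,b1,b6,b7} ∩ {b0,b1,b6,b8} = {b0,b1,b6}; idom=b6

DF derivation:
  join b2 pred b1: · stop@b1
  join b2 pred b3: b3→b2 stop@b1
  join b6 pred b1: · stop@b1
  join b6 pred b5: b5→b2 stop@b1
  join b8 pred b6: · stop@b6
  join b8 pred b7: b7 stop@b6
  join b9 pred b6: · stop@b6
  join b9 pred b7: b7 stop@b6
  join b9 pred b8: b8 stop@b6
  b0 → ∅
  b1 → ∅
  b2 → {b2,b6}
  b3 → {b2}
  b4 → ∅
  b5 → {b6}
  b6 → ∅
  b7 → {b8,b9}
  b8 → {b9}
  b9 → ∅

φ for d: defs {b0,b7}
  DF⁺ = {b8,b9}

Answer: ["b8", "b9"]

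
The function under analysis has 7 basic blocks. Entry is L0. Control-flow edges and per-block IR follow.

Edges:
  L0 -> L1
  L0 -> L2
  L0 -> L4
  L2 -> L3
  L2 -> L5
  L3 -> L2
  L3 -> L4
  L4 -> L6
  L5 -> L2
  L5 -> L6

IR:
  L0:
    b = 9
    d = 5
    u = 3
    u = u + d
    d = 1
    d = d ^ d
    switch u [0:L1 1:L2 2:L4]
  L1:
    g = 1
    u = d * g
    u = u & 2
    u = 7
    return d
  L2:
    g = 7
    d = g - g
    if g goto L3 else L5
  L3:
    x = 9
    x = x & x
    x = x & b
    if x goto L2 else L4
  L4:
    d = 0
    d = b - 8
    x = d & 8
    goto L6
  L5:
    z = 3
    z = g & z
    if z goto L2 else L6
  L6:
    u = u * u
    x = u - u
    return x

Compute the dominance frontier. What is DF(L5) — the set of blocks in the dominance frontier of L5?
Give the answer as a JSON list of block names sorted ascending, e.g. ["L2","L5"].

Answer: ["L2", "L6"]

Analysis:
idom tree: L1←L0 L2←L0 L3←L2 L4←L0 L5←L2 L6←L0
Dom∩ at merges:
  L2: preds {L0,L3,L5}: {L0} ∩ {L0,L2,L3} ∩ {L0,L2,L5} = {L0}; idom=L0
  L4: preds {L0,L3}: {L0} ∩ {L0,L2,L3} = {L0}; idom=L0
  L6: preds {L4,L5}: {L0,L4} ∩ {L0,L2,L5} = {L0}; idom=L0

Frontier:
  L2←L0: walk · to L0
  L2←L3: walk L3→L2 to L0
  L2←L5: walk L5→L2 to L0
  L4←L0: walk · to L0
  L4←L3: walk L3→L2 to L0
  L6←L4: walk L4 to L0
  L6←L5: walk L5→L2 to L0
  L0 → ∅
  L1 → ∅
  L2 → {L2,L4,L6}
  L3 → {L2,L4}
  L4 → {L6}
  L5 → {L2,L6}
  L6 → ∅

DF(L5) = ["L2", "L6"]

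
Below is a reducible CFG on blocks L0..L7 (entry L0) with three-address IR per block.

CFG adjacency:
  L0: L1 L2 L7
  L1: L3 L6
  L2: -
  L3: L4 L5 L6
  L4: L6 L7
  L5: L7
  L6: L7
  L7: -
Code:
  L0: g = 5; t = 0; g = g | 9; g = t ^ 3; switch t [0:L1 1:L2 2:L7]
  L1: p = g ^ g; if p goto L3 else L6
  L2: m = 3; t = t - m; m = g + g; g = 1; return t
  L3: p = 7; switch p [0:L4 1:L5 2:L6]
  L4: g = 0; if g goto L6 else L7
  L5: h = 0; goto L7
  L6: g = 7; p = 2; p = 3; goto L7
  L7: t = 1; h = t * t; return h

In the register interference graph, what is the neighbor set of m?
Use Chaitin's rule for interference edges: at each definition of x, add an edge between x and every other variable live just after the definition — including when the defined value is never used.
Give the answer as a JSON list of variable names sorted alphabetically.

def/use:
  L0 def {g,t} use ∅
  L1 def {p} use {g}
  L2 def {g,m,t} use {g,t}
  L3 def {p} use ∅
  L4 def {g} use ∅
  L5 def {h} use ∅
  L6 def {g,p} use ∅
  L7 def {h,t} use ∅

Live sets:
  live L0: ∅→{g,t}
  live L1: {g}→∅
  live L2: {g,t}→∅
  live L3: ∅→∅
  live L4: ∅→∅
  live L5: ∅→∅
  live L6: ∅→∅
  live L7: ∅→∅

Interference:
  g: {m,t}
  h: ∅
  m: {g,t}
  p: ∅
  t: {g,m}

N(m) = ["g", "t"]

Answer: ["g", "t"]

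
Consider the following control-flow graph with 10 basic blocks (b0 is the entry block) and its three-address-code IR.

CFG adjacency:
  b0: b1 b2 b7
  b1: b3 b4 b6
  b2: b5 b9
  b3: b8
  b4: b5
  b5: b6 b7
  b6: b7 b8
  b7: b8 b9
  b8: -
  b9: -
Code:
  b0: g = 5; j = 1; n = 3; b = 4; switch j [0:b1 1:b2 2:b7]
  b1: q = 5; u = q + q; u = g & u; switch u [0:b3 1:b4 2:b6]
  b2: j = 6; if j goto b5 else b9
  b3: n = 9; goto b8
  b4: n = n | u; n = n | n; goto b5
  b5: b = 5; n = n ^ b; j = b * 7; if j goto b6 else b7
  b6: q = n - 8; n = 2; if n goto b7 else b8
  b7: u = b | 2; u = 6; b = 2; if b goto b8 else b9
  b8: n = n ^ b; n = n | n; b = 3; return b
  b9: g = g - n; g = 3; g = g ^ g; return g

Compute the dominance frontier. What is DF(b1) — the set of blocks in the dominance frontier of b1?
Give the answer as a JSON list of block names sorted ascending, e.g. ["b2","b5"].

idom tree: b1←b0 b2←b0 b3←b1 b4←b1 b5←b0 b6←b0 b7←b0 b8←b0 b9←b0
Dom at joins:
  b5: preds {b2,b4}: {b0,b2} ∩ {b0,b1,b4} = {b0}; idom=b0
  b6: preds {b1,b5}: {b0,b1} ∩ {b0,b5} = {b0}; idom=b0
  b7: preds {b0,b5,b6}: {b0} ∩ {b0,b5} ∩ {b0,b6} = {b0}; idom=b0
  b8: preds {b3,b6,b7}: {b0,b1,b3} ∩ {b0,b6} ∩ {b0,b7} = {b0}; idom=b0
  b9: preds {b2,b7}: {b0,b2} ∩ {b0,b7} = {b0}; idom=b0

Frontier:
  b5←b2: walk b2 to b0
  b5←b4: walk b4→b1 to b0
  b6←b1: walk b1 to b0
  b6←b5: walk b5 to b0
  b7←b0: walk · to b0
  b7←b5: walk b5 to b0
  b7←b6: walk b6 to b0
  b8←b3: walk b3→b1 to b0
  b8←b6: walk b6 to b0
  b8←b7: walk b7 to b0
  b9←b2: walk b2 to b0
  b9←b7: walk b7 to b0
  b0 → ∅
  b1 → {b5,b6,b8}
  b2 → {b5,b9}
  b3 → {b8}
  b4 → {b5}
  b5 → {b6,b7}
  b6 → {b7,b8}
  b7 → {b8,b9}
  b8 → ∅
  b9 → ∅

DF(b1) = ["b5", "b6", "b8"]

Answer: ["b5", "b6", "b8"]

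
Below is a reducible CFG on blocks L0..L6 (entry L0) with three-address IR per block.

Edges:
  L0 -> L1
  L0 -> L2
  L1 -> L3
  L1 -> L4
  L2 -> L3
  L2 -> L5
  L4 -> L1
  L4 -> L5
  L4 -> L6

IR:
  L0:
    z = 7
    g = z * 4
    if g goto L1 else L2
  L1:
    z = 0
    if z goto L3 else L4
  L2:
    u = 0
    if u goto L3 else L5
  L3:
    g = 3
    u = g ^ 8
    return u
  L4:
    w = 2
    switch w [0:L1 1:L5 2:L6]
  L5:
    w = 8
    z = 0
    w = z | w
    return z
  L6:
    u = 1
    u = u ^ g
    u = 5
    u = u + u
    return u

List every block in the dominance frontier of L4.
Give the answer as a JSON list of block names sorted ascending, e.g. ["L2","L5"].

Answer: ["L1", "L5"]

Derivation:
idom tree: L1←L0 L2←L0 L3←L0 L4←L1 L5←L0 L6←L4
Dom at joins:
  L1: preds {L0,L4}: {L0} ∩ {L0,L1,L4} = {L0}; idom=L0
  L3: preds {L1,L2}: {L0,L1} ∩ {L0,L2} = {L0}; idom=L0
  L5: preds {L2,L4}: {L0,L2} ∩ {L0,L1,L4} = {L0}; idom=L0

DF derivation:
  join L1 pred L0: · stop@L0
  join L1 pred L4: L4→L1 stop@L0
  join L3 pred L1: L1 stop@L0
  join L3 pred L2: L2 stop@L0
  join L5 pred L2: L2 stop@L0
  join L5 pred L4: L4→L1 stop@L0
  DF(L0)=∅
  DF(L1)={L1,L3,L5}
  DF(L2)={L3,L5}
  DF(L3)=∅
  DF(L4)={L1,L5}
  DF(L5)=∅
  DF(L6)=∅

DF(L4) = ["L1", "L5"]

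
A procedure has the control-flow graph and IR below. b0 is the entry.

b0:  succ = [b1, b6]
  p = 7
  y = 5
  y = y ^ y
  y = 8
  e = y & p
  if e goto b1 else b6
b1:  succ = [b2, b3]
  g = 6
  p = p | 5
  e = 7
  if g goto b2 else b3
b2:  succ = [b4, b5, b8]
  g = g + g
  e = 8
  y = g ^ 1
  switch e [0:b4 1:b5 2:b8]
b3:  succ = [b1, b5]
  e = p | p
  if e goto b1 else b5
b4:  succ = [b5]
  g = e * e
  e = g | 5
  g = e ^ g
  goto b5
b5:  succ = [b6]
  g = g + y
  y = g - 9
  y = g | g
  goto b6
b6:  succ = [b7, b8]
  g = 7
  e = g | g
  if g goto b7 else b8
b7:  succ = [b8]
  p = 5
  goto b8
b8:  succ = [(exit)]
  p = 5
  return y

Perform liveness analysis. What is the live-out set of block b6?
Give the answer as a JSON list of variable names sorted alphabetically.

Block summaries:
  b0: {e,p,y} / ∅
  b1: {e,g,p} / {p}
  b2: {e,g,y} / {g}
  b3: {e} / {p}
  b4: {e,g} / {e}
  b5: {g,y} / {g,y}
  b6: {e,g} / ∅
  b7: {p} / ∅
  b8: {p} / {y}

Live sets:
  b0: in=∅ out={p,y}
  b1: in={p,y} out={g,p,y}
  b2: in={g} out={e,g,y}
  b3: in={g,p,y} out={g,p,y}
  b4: in={e,y} out={g,y}
  b5: in={g,y} out={y}
  b6: in={y} out={y}
  b7: in={y} out={y}
  b8: in={y} out=∅

live-out(b6) = ["y"]

Answer: ["y"]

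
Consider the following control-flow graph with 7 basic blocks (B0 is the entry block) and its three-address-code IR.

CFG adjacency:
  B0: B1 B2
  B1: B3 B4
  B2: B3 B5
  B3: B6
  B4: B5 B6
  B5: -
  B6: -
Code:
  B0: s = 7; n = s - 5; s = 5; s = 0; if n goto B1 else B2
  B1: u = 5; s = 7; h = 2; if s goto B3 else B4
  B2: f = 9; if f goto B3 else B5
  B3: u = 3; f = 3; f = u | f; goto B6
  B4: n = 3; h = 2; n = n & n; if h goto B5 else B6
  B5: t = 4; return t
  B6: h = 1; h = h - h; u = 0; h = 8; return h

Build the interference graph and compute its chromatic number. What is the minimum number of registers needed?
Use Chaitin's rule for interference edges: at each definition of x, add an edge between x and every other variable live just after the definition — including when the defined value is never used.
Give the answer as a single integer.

Answer: 3

Analysis:
Block summaries:
  B0: {n,s} / ∅
  B1: {h,s,u} / ∅
  B2: {f} / ∅
  B3: {f,u} / ∅
  B4: {h,n} / ∅
  B5: {t} / ∅
  B6: {h,u} / ∅

Live sets:
  B0 li=∅ lo=∅
  B1 li=∅ lo=∅
  B2 li=∅ lo=∅
  B3 li=∅ lo=∅
  B4 li=∅ lo=∅
  B5 li=∅ lo=∅
  B6 li=∅ lo=∅

Interference:
  f — {u}
  h — {n,s}
  n — {h,s}
  s — {h,n}
  t — ∅
  u — {f}

Registers:
  lower bound: {h,n,s} mutually conflict ⇒ χ ≥ 3
  assign f→r0 h→r0 n→r1 s→r2 t→r0 u→r1 — no edge inside a register ⇒ χ ≤ 3
  χ = 3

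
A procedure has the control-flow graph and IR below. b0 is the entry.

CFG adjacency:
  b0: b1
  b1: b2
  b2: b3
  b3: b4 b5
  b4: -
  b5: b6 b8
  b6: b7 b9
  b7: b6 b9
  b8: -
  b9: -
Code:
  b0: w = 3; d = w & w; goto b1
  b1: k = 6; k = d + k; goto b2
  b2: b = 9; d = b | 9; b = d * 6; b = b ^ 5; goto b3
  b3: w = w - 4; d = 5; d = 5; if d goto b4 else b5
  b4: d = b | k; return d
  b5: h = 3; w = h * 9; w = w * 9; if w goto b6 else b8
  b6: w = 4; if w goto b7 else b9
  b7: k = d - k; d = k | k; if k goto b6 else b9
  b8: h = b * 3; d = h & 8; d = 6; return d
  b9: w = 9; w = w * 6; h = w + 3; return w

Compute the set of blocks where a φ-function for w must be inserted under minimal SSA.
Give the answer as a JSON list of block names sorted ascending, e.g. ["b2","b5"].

idom tree: b1←b0 b2←b1 b3←b2 b4←b3 b5←b3 b6←b5 b7←b6 b8←b5 b9←b6
Join-block Dom:
  b6: preds {b5,b7}: {b0,b1,b2,b3,b5} ∩ {b0,b1,b2,b3,b5,b6,b7} = {b0,b1,b2,b3,b5}; idom=b5
  b9: preds {b6,b7}: {b0,b1,b2,b3,b5,b6} ∩ {b0,b1,b2,b3,b5,b6,b7} = {b0,b1,b2,b3,b5,b6}; idom=b6

DF derivation:
  b6←b5: walk · to b5
  b6←b7: walk b7→b6 to b5
  b9←b6: walk · to b6
  b9←b7: walk b7 to b6
  b0: DF=∅
  b1: DF=∅
  b2: DF=∅
  b3: DF=∅
  b4: DF=∅
  b5: DF=∅
  b6: DF={b6}
  b7: DF={b6,b9}
  b8: DF=∅
  b9: DF=∅

φ for w: defs {b0,b3,b5,b6,b9}
  DF⁺ = {b6}

Answer: ["b6"]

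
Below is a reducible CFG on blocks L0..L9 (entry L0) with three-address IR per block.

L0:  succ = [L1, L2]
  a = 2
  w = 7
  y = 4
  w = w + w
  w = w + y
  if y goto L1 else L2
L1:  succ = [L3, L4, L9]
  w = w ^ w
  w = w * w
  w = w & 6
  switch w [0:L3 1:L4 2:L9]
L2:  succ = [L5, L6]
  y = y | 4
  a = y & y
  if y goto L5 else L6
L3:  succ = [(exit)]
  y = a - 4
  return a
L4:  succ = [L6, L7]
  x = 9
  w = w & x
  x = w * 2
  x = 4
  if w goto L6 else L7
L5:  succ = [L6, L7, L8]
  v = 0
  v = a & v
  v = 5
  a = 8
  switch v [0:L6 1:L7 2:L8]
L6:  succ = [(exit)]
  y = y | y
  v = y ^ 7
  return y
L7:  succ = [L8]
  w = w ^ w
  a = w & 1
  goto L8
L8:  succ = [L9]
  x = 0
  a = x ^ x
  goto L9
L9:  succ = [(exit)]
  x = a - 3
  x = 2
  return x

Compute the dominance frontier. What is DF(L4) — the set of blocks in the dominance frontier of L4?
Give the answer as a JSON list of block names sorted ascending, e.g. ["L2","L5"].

Answer: ["L6", "L7"]

Working:
idom tree: L1←L0 L2←L0 L3←L1 L4←L1 L5←L2 L6←L0 L7←L0 L8←L0 L9←L0
Join-block Dom:
  L6: preds {L2,L4,L5}: {L0,L2} ∩ {L0,L1,L4} ∩ {L0,L2,L5} = {L0}; idom=L0
  L7: preds {L4,L5}: {L0,L1,L4} ∩ {L0,L2,L5} = {L0}; idom=L0
  L8: preds {L5,L7}: {L0,L2,L5} ∩ {L0,L7} = {L0}; idom=L0
  L9: preds {L1,L8}: {L0,L1} ∩ {L0,L8} = {L0}; idom=L0

Frontier:
  L6←L2: walk L2 to L0
  L6←L4: walk L4→L1 to L0
  L6←L5: walk L5→L2 to L0
  L7←L4: walk L4→L1 to L0
  L7←L5: walk L5→L2 to L0
  L8←L5: walk L5→L2 to L0
  L8←L7: walk L7 to L0
  L9←L1: walk L1 to L0
  L9←L8: walk L8 to L0
  L0 → ∅
  L1 → {L6,L7,L9}
  L2 → {L6,L7,L8}
  L3 → ∅
  L4 → {L6,L7}
  L5 → {L6,L7,L8}
  L6 → ∅
  L7 → {L8}
  L8 → {L9}
  L9 → ∅

DF(L4) = ["L6", "L7"]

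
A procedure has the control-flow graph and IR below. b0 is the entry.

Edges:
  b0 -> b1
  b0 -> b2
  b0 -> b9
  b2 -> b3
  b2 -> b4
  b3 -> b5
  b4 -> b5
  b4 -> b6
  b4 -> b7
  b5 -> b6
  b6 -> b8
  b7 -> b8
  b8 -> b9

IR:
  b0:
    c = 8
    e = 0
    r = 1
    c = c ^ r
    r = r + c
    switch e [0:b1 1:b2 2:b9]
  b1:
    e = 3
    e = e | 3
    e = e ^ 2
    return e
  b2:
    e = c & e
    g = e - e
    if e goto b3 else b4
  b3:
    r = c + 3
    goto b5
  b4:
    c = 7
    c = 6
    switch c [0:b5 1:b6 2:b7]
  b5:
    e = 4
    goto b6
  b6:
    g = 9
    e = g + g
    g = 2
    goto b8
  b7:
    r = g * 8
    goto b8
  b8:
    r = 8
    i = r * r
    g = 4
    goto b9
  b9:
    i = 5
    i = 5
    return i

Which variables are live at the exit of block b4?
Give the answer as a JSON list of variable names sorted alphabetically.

Per-block:
  b0 def {c,e,r} use ∅
  b1 def {e} use ∅
  b2 def {e,g} use {c,e}
  b3 def {r} use {c}
  b4 def {c} use ∅
  b5 def {e} use ∅
  b6 def {e,g} use ∅
  b7 def {r} use {g}
  b8 def {g,i,r} use ∅
  b9 def {i} use ∅

Liveness:
  live b0: ∅→{c,e}
  live b1: ∅→∅
  live b2: {c,e}→{c,g}
  live b3: {c}→∅
  live b4: {g}→{g}
  live b5: ∅→∅
  live b6: ∅→∅
  live b7: {g}→∅
  live b8: ∅→∅
  live b9: ∅→∅

live-out(b4) = ["g"]

Answer: ["g"]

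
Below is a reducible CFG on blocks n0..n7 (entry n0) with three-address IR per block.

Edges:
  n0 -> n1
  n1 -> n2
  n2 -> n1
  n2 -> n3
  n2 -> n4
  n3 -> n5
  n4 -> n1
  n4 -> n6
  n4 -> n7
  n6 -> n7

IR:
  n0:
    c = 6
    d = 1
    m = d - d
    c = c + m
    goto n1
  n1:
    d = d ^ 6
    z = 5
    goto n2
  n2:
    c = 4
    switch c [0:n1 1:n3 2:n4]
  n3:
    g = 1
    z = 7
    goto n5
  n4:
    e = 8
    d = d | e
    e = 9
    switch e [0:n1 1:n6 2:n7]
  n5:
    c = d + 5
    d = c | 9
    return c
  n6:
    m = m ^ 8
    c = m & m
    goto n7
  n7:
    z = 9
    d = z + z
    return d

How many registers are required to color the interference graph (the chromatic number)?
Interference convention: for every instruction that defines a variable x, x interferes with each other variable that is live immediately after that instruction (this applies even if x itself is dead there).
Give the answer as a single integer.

def/use:
  n0: def={c,d,m} ue=∅
  n1: def={d,z} ue={d}
  n2: def={c} ue=∅
  n3: def={g,z} ue=∅
  n4: def={d,e} ue={d}
  n5: def={c,d} ue={d}
  n6: def={c,m} ue={m}
  n7: def={d,z} ue=∅

Backward fixpoint:
  n0 li=∅ lo={d,m}
  n1 li={d,m} lo={d,m}
  n2 li={d,m} lo={d,m}
  n3 li={d} lo={d}
  n4 li={d,m} lo={d,m}
  n5 li={d} lo=∅
  n6 li={m} lo=∅
  n7 li=∅ lo=∅

Interfere edges:
  c↔{d,m}
  d↔{c,e,g,m,z}
  e↔{d,m}
  g↔{d}
  m↔{c,d,e,z}
  z↔{d,m}

Registers:
  lower bound: {c,d,m} mutually conflict ⇒ χ ≥ 3
  assign c→R2 d→R0 e→R2 g→R1 m→R1 z→R2 — no edge inside a register ⇒ χ ≤ 3
  χ = 3

Answer: 3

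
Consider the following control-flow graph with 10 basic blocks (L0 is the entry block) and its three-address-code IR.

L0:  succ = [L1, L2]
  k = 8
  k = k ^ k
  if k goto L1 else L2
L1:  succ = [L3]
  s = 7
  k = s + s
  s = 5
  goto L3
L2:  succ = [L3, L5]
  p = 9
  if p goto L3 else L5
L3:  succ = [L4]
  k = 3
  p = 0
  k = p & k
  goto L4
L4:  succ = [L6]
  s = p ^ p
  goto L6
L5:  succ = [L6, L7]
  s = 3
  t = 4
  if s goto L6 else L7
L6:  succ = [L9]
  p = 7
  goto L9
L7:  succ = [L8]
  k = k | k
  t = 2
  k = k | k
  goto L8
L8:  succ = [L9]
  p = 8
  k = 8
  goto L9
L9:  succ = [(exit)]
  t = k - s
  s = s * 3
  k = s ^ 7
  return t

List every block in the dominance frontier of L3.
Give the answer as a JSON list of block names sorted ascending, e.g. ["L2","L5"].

idom tree: L1←L0 L2←L0 L3←L0 L4←L3 L5←L2 L6←L0 L7←L5 L8←L7 L9←L0
Dom∩ at merges:
  L3: preds {L1,L2}: {L0,L1} ∩ {L0,L2} = {L0}; idom=L0
  L6: preds {L4,L5}: {L0,L3,L4} ∩ {L0,L2,L5} = {L0}; idom=L0
  L9: preds {L6,L8}: {L0,L6} ∩ {L0,L2,L5,L7,L8} = {L0}; idom=L0

DF walk-up:
  join L3 pred L1: L1 stop@L0
  join L3 pred L2: L2 stop@L0
  join L6 pred L4: L4→L3 stop@L0
  join L6 pred L5: L5→L2 stop@L0
  join L9 pred L6: L6 stop@L0
  join L9 pred L8: L8→L7→L5→L2 stop@L0
  L0 → ∅
  L1 → {L3}
  L2 → {L3,L6,L9}
  L3 → {L6}
  L4 → {L6}
  L5 → {L6,L9}
  L6 → {L9}
  L7 → {L9}
  L8 → {L9}
  L9 → ∅

DF(L3) = ["L6"]

Answer: ["L6"]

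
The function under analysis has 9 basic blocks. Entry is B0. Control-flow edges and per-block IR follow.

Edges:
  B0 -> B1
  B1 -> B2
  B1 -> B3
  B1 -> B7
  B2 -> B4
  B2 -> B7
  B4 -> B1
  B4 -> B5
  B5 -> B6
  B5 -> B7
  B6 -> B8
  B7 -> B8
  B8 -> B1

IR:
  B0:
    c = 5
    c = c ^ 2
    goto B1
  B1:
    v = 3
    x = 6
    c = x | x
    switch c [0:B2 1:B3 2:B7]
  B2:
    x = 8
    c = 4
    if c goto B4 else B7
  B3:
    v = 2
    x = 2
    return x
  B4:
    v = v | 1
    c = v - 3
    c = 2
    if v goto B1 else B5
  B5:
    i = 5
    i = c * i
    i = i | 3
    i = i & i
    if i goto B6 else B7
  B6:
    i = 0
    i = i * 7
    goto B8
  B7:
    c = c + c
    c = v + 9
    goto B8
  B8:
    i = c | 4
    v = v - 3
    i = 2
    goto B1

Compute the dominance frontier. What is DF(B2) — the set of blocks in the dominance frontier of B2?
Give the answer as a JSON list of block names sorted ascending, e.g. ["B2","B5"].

Answer: ["B1", "B7", "B8"]

Analysis:
idom tree: B1←B0 B2←B1 B3←B1 B4←B2 B5←B4 B6←B5 B7←B1 B8←B1
Join-block Dom:
  B1: preds {B0,B4,B8}: {B0} ∩ {B0,B1,B2,B4} ∩ {B0,B1,B8} = {B0}; idom=B0
  B7: preds {B1,B2,B5}: {B0,B1} ∩ {B0,B1,B2} ∩ {B0,B1,B2,B4,B5} = {B0,B1}; idom=B1
  B8: preds {B6,B7}: {B0,B1,B2,B4,B5,B6} ∩ {B0,B1,B7} = {B0,B1}; idom=B1

DF derivation:
  join B1 pred B0: · stop@B0
  join B1 pred B4: B4→B2→B1 stop@B0
  join B1 pred B8: B8→B1 stop@B0
  join B7 pred B1: · stop@B1
  join B7 pred B2: B2 stop@B1
  join B7 pred B5: B5→B4→B2 stop@B1
  join B8 pred B6: B6→B5→B4→B2 stop@B1
  join B8 pred B7: B7 stop@B1
  B0 → ∅
  B1 → {B1}
  B2 → {B1,B7,B8}
  B3 → ∅
  B4 → {B1,B7,B8}
  B5 → {B7,B8}
  B6 → {B8}
  B7 → {B8}
  B8 → {B1}

DF(B2) = ["B1", "B7", "B8"]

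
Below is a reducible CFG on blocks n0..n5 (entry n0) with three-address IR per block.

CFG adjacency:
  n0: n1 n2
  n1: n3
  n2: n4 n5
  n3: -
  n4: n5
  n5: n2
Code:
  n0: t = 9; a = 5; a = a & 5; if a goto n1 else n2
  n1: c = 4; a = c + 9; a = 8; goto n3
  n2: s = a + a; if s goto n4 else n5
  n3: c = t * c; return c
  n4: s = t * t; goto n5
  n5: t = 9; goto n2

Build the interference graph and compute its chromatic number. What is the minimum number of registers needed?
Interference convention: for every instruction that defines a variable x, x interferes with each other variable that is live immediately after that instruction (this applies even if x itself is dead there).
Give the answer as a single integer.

Per-block:
  n0: def={a,t} ue=∅
  n1: def={a,c} ue=∅
  n2: def={s} ue={a}
  n3: def={c} ue={c,t}
  n4: def={s} ue={t}
  n5: def={t} ue=∅

Live sets:
  n0: in=∅ out={a,t}
  n1: in={t} out={c,t}
  n2: in={a,t} out={a,t}
  n3: in={c,t} out=∅
  n4: in={a,t} out={a}
  n5: in={a} out={a,t}

Interfere edges:
  a↔{c,s,t}
  c↔{a,t}
  s↔{a,t}
  t↔{a,c,s}

Colouring:
  clique {a,c,t} ⇒ need ≥ 3
  assign a→R0 c→R2 s→R2 t→R1 — no edge inside a register ⇒ χ ≤ 3
  χ = 3

Answer: 3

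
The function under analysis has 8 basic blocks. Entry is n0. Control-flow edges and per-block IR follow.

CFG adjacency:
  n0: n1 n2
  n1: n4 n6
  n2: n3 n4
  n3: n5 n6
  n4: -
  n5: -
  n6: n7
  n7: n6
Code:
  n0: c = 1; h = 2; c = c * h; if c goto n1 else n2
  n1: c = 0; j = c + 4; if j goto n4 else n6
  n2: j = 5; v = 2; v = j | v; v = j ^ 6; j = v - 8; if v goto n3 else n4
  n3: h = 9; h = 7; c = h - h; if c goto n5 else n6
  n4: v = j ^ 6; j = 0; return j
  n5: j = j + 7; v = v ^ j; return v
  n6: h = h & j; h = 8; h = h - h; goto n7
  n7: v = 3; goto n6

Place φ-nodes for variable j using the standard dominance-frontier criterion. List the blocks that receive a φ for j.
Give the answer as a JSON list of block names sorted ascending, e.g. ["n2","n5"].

Answer: ["n4", "n6"]

Working:
idom tree: n1←n0 n2←n0 n3←n2 n4←n0 n5←n3 n6←n0 n7←n6
Join-block Dom:
  n4: preds {n1,n2}: {n0,n1} ∩ {n0,n2} = {n0}; idom=n0
  n6: preds {n1,n3,n7}: {n0,n1} ∩ {n0,n2,n3} ∩ {n0,n6,n7} = {n0}; idom=n0

Frontier:
  join n4 pred n1: n1 stop@n0
  join n4 pred n2: n2 stop@n0
  join n6 pred n1: n1 stop@n0
  join n6 pred n3: n3→n2 stop@n0
  join n6 pred n7: n7→n6 stop@n0
  n0 → ∅
  n1 → {n4,n6}
  n2 → {n4,n6}
  n3 → {n6}
  n4 → ∅
  n5 → ∅
  n6 → {n6}
  n7 → {n6}

φ for j: defs {n1,n2,n4,n5}
  DF⁺ = {n4,n6}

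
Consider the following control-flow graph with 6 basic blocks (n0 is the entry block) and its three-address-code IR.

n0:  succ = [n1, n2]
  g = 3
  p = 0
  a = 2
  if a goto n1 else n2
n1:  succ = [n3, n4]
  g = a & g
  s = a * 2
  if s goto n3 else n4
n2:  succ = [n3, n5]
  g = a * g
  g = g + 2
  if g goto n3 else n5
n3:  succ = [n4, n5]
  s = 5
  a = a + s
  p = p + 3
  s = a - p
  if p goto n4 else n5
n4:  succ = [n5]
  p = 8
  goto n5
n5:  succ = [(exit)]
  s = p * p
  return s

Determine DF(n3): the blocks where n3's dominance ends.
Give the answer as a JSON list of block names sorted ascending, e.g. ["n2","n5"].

Answer: ["n4", "n5"]

Derivation:
idom tree: n1←n0 n2←n0 n3←n0 n4←n0 n5←n0
Dom at joins:
  n3: preds {n1,n2}: {n0,n1} ∩ {n0,n2} = {n0}; idom=n0
  n4: preds {n1,n3}: {n0,n1} ∩ {n0,n3} = {n0}; idom=n0
  n5: preds {n2,n3,n4}: {n0,n2} ∩ {n0,n3} ∩ {n0,n4} = {n0}; idom=n0

DF derivation:
  n3←n1: walk n1 to n0
  n3←n2: walk n2 to n0
  n4←n1: walk n1 to n0
  n4←n3: walk n3 to n0
  n5←n2: walk n2 to n0
  n5←n3: walk n3 to n0
  n5←n4: walk n4 to n0
  DF(n0)=∅
  DF(n1)={n3,n4}
  DF(n2)={n3,n5}
  DF(n3)={n4,n5}
  DF(n4)={n5}
  DF(n5)=∅

DF(n3) = ["n4", "n5"]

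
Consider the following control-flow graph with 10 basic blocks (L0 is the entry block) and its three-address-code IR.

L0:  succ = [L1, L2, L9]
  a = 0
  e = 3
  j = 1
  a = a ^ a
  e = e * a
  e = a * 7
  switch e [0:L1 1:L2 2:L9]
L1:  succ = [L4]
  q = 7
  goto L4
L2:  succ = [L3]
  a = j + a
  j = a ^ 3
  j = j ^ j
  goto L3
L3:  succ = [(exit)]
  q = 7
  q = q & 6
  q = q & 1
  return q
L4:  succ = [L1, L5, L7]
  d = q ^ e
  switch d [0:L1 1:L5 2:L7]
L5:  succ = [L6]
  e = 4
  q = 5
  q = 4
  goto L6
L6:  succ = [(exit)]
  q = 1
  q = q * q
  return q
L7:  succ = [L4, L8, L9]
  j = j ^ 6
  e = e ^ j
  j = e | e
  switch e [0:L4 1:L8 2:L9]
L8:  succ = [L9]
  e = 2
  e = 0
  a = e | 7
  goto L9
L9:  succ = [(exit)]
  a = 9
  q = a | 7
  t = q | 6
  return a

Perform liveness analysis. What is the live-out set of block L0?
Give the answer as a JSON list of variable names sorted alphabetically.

Block summaries:
  L0: {a,e,j} / ∅
  L1: {q} / ∅
  L2: {a,j} / {a,j}
  L3: {q} / ∅
  L4: {d} / {e,q}
  L5: {e,q} / ∅
  L6: {q} / ∅
  L7: {e,j} / {e,j}
  L8: {a,e} / ∅
  L9: {a,q,t} / ∅

Liveness:
  live L0: ∅→{a,e,j}
  live L1: {e,j}→{e,j,q}
  live L2: {a,j}→∅
  live L3: ∅→∅
  live L4: {e,j,q}→{e,j,q}
  live L5: ∅→∅
  live L6: ∅→∅
  live L7: {e,j,q}→{e,j,q}
  live L8: ∅→∅
  live L9: ∅→∅

live-out(L0) = ["a", "e", "j"]

Answer: ["a", "e", "j"]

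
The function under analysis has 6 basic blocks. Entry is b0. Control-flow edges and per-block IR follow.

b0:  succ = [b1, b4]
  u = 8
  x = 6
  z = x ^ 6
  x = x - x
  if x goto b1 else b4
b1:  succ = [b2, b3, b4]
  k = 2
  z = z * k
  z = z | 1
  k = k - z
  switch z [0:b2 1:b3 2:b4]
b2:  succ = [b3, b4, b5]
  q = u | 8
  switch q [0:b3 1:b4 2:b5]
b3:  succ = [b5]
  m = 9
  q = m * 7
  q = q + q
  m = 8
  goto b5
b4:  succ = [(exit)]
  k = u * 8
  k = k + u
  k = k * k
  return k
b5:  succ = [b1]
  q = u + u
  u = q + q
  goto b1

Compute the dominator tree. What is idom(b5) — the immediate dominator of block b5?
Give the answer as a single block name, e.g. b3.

idom tree: b1←b0 b2←b1 b3←b1 b4←b0 b5←b1
Join-block Dom:
  b1: preds {b0,b5}: {b0} ∩ {b0,b1,b5} = {b0}; idom=b0
  b3: preds {b1,b2}: {b0,b1} ∩ {b0,b1,b2} = {b0,b1}; idom=b1
  b4: preds {b0,b1,b2}: {b0} ∩ {b0,b1} ∩ {b0,b1,b2} = {b0}; idom=b0
  b5: preds {b2,b3}: {b0,b1,b2} ∩ {b0,b1,b3} = {b0,b1}; idom=b1

idom(b5) = b1

Answer: b1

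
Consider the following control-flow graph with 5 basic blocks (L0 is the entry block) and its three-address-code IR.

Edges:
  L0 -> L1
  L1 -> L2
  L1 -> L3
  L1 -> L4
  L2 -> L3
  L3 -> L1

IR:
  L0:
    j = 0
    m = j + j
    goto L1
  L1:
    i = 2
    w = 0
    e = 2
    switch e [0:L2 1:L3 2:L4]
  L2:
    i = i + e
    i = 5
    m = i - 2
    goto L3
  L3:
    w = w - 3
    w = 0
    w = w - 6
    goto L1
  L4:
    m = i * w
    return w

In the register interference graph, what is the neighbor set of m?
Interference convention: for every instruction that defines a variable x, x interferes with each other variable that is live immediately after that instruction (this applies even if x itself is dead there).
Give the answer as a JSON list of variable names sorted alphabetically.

Per-block:
  L0 def {j,m} use ∅
  L1 def {e,i,w} use ∅
  L2 def {i,m} use {e,i}
  L3 def {w} use {w}
  L4 def {m} use {i,w}

Liveness:
  L0: in=∅ out=∅
  L1: in=∅ out={e,i,w}
  L2: in={e,i,w} out={w}
  L3: in={w} out=∅
  L4: in={i,w} out=∅

Interference:
  e: {i,w}
  i: {e,w}
  j: ∅
  m: {w}
  w: {e,i,m}

N(m) = ["w"]

Answer: ["w"]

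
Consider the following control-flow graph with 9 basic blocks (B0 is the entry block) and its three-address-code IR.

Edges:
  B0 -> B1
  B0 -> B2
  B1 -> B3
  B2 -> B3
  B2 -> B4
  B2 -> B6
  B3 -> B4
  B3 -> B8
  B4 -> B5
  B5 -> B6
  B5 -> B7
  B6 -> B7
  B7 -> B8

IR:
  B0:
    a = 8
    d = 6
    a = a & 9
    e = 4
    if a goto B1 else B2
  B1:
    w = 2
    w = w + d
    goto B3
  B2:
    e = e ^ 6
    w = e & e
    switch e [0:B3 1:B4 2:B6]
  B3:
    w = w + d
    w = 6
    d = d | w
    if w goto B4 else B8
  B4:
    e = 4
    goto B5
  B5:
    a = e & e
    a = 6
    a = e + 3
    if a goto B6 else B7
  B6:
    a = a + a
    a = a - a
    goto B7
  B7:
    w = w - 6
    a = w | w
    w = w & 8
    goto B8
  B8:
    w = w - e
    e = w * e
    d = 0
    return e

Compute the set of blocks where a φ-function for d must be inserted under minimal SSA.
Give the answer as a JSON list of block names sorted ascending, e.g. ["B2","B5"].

idom tree: B1←B0 B2←B0 B3←B0 B4←B0 B5←B4 B6←B0 B7←B0 B8←B0
Dom∩ at merges:
  B3: preds {B1,B2}: {B0,B1} ∩ {B0,B2} = {B0}; idom=B0
  B4: preds {B2,B3}: {B0,B2} ∩ {B0,B3} = {B0}; idom=B0
  B6: preds {B2,B5}: {B0,B2} ∩ {B0,B4,B5} = {B0}; idom=B0
  B7: preds {B5,B6}: {B0,B4,B5} ∩ {B0,B6} = {B0}; idom=B0
  B8: preds {B3,B7}: {B0,B3} ∩ {B0,B7} = {B0}; idom=B0

DF walk-up:
  B3←B1: walk B1 to B0
  B3←B2: walk B2 to B0
  B4←B2: walk B2 to B0
  B4←B3: walk B3 to B0
  B6←B2: walk B2 to B0
  B6←B5: walk B5→B4 to B0
  B7←B5: walk B5→B4 to B0
  B7←B6: walk B6 to B0
  B8←B3: walk B3 to B0
  B8←B7: walk B7 to B0
  B0: DF=∅
  B1: DF={B3}
  B2: DF={B3,B4,B6}
  B3: DF={B4,B8}
  B4: DF={B6,B7}
  B5: DF={B6,B7}
  B6: DF={B7}
  B7: DF={B8}
  B8: DF=∅

φ for d: defs {B0,B3,B8}
  DF⁺ = {B4,B6,B7,B8}

Answer: ["B4", "B6", "B7", "B8"]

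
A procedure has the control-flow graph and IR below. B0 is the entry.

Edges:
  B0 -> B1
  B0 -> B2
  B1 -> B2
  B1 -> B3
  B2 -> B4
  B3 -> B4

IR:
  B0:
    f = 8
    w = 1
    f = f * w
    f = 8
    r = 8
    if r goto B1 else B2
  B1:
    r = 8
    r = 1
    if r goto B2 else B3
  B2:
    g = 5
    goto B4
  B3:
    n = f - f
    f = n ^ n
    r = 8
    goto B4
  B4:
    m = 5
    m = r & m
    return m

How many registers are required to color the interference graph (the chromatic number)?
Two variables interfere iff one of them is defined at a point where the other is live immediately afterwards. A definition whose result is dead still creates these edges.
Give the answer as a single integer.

Per-block:
  B0 def {f,r,w} use ∅
  B1 def {r} use ∅
  B2 def {g} use ∅
  B3 def {f,n,r} use {f}
  B4 def {m} use {r}

Backward fixpoint:
  live B0: ∅→{f,r}
  live B1: {f}→{f,r}
  live B2: {r}→{r}
  live B3: {f}→{r}
  live B4: {r}→∅

Conflict graph:
  f↔{r,w}
  g↔{r}
  m↔{r}
  n↔∅
  r↔{f,g,m}
  w↔{f}

Chromatic number:
  {f,r} pairwise interfere (2-clique) ⇒ χ ≥ 2
  assign f→c1 g→c1 m→c1 n→c0 r→c0 w→c0 — no edge inside a register ⇒ χ ≤ 2
  χ = 2

Answer: 2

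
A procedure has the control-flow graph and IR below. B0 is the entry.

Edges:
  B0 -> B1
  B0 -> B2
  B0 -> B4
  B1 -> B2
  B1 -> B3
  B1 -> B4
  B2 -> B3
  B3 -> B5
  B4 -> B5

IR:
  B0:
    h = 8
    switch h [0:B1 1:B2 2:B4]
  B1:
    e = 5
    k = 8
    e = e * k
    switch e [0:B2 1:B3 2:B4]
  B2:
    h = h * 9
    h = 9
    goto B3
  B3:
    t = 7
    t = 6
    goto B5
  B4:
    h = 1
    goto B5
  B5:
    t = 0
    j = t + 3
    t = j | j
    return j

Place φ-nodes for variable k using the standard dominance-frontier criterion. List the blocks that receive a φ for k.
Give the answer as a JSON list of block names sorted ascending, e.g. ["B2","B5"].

idom tree: B1←B0 B2←B0 B3←B0 B4←B0 B5←B0
Dom∩ at merges:
  B2: preds {B0,B1}: {B0} ∩ {B0,B1} = {B0}; idom=B0
  B3: preds {B1,B2}: {B0,B1} ∩ {B0,B2} = {B0}; idom=B0
  B4: preds {B0,B1}: {B0} ∩ {B0,B1} = {B0}; idom=B0
  B5: preds {B3,B4}: {B0,B3} ∩ {B0,B4} = {B0}; idom=B0

DF derivation:
  join B2 pred B0: · stop@B0
  join B2 pred B1: B1 stop@B0
  join B3 pred B1: B1 stop@B0
  join B3 pred B2: B2 stop@B0
  join B4 pred B0: · stop@B0
  join B4 pred B1: B1 stop@B0
  join B5 pred B3: B3 stop@B0
  join B5 pred B4: B4 stop@B0
  DF(B0)=∅
  DF(B1)={B2,B3,B4}
  DF(B2)={B3}
  DF(B3)={B5}
  DF(B4)={B5}
  DF(B5)=∅

φ for k: defs {B1}
  DF⁺ = {B2,B3,B4,B5}

Answer: ["B2", "B3", "B4", "B5"]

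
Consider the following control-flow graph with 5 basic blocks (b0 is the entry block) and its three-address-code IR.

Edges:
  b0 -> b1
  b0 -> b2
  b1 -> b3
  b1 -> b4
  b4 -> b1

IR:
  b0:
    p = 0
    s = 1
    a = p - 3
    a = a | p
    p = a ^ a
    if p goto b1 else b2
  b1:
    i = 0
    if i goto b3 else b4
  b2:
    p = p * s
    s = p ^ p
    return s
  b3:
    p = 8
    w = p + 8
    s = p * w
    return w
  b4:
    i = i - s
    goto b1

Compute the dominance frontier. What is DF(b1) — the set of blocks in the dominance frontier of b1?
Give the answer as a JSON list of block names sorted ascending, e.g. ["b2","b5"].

Answer: ["b1"]

Analysis:
idom tree: b1←b0 b2←b0 b3←b1 b4←b1
Join-block Dom:
  b1: preds {b0,b4}: {b0} ∩ {b0,b1,b4} = {b0}; idom=b0

Frontier:
  join b1 pred b0: · stop@b0
  join b1 pred b4: b4→b1 stop@b0
  b0: DF=∅
  b1: DF={b1}
  b2: DF=∅
  b3: DF=∅
  b4: DF={b1}

DF(b1) = ["b1"]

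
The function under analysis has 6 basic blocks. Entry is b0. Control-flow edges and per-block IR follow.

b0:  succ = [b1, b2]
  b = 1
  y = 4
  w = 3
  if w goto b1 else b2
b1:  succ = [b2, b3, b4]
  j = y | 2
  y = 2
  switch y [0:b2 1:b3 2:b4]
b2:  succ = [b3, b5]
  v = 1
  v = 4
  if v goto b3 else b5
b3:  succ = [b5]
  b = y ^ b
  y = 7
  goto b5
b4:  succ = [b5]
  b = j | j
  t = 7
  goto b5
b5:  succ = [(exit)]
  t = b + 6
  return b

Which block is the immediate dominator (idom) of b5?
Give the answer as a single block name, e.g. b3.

Answer: b0

Derivation:
idom tree: b1←b0 b2←b0 b3←b0 b4←b1 b5←b0
Dom at joins:
  b2: preds {b0,b1}: {b0} ∩ {b0,b1} = {b0}; idom=b0
  b3: preds {b1,b2}: {b0,b1} ∩ {b0,b2} = {b0}; idom=b0
  b5: preds {b2,b3,b4}: {b0,b2} ∩ {b0,b3} ∩ {b0,b1,b4} = {b0}; idom=b0

idom(b5) = b0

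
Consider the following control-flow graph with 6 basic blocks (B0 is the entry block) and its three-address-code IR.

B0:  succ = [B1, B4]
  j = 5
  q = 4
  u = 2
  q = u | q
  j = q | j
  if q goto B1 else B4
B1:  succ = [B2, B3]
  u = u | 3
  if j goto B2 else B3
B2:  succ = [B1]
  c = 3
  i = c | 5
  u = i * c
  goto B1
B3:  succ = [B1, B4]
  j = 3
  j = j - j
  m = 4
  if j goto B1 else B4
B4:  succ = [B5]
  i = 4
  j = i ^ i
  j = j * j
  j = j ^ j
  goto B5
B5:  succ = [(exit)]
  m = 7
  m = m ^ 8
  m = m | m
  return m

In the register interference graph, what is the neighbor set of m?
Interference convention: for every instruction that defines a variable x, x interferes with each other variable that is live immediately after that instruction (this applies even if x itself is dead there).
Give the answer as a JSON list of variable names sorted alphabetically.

Per-block:
  B0 def {j,q,u} use ∅
  B1 def {u} use {j,u}
  B2 def {c,i,u} use ∅
  B3 def {j,m} use ∅
  B4 def {i,j} use ∅
  B5 def {m} use ∅

Liveness:
  B0 li=∅ lo={j,u}
  B1 li={j,u} lo={j,u}
  B2 li={j} lo={j,u}
  B3 li={u} lo={j,u}
  B4 li=∅ lo=∅
  B5 li=∅ lo=∅

Conflict graph:
  c: {i,j}
  i: {c,j}
  j: {c,i,m,q,u}
  m: {j,u}
  q: {j,u}
  u: {j,m,q}

N(m) = ["j", "u"]

Answer: ["j", "u"]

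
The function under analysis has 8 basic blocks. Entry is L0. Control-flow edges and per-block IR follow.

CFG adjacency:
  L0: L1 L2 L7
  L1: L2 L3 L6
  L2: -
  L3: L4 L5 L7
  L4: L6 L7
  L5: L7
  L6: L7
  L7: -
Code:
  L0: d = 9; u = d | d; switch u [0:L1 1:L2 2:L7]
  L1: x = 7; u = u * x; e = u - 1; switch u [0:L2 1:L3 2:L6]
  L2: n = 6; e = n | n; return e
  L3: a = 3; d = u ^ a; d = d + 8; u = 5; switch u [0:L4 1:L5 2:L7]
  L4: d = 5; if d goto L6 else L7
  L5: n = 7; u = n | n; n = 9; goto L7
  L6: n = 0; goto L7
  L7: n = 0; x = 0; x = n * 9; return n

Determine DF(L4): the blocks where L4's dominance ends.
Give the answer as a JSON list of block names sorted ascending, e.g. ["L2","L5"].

Answer: ["L6", "L7"]

Analysis:
idom tree: L1←L0 L2←L0 L3←L1 L4←L3 L5←L3 L6←L1 L7←L0
Join-block Dom:
  L2: preds {L0,L1}: {L0} ∩ {L0,L1} = {L0}; idom=L0
  L6: preds {L1,L4}: {L0,L1} ∩ {L0,L1,L3,L4} = {L0,L1}; idom=L1
  L7: preds {L0,L3,L4,L5,L6}: {L0} ∩ {L0,L1,L3} ∩ {L0,L1,L3,L4} ∩ {L0,L1,L3,L5} ∩ {L0,L1,L6} = {L0}; idom=L0

DF walk-up:
  L2←L0: walk · to L0
  L2←L1: walk L1 to L0
  L6←L1: walk · to L1
  L6←L4: walk L4→L3 to L1
  L7←L0: walk · to L0
  L7←L3: walk L3→L1 to L0
  L7←L4: walk L4→L3→L1 to L0
  L7←L5: walk L5→L3→L1 to L0
  L7←L6: walk L6→L1 to L0
  L0: DF=∅
  L1: DF={L2,L7}
  L2: DF=∅
  L3: DF={L6,L7}
  L4: DF={L6,L7}
  L5: DF={L7}
  L6: DF={L7}
  L7: DF=∅

DF(L4) = ["L6", "L7"]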